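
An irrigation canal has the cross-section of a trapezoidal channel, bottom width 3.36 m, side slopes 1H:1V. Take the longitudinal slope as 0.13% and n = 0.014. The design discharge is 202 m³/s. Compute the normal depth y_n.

Manning's equation rearranged: A R^(2/3) = nQ / (1·√S) = 0.014 × 202 / (√0.0013) = 78.43.
Trying y = 5.96 m: A R^(2/3) = 109 — high.
Trying y = 3.78 m: A R^(2/3) = 41.7 — low.
Trying y = 5.12 m: A R^(2/3) = 78.55 — ≈ 78.43.

y_n = 5.12 m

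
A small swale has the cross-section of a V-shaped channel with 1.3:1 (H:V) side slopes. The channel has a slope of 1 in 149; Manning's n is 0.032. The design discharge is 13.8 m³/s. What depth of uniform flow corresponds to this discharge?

y_n = 2.15 m

Manning's equation rearranged: A R^(2/3) = nQ / (1·√S) = 0.032 × 13.8 / (√0.006711) = 5.39.
Try y = 2.56 m: A R^(2/3) = 8.602 — over.
Try y = 1.86 m: A R^(2/3) = 3.67 — short.
Try y = 2.15 m: A R^(2/3) = 5.401 — ≈ 5.39.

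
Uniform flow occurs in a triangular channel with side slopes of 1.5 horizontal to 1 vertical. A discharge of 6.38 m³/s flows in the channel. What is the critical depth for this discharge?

y_c = 1.3 m

At critical depth, Q² T / (g A³) = 1, i.e. A³/T = Q²/g = 6.38²/9.81 = 4.149.
At y = 1.07 m: A³/T = 1.578 — short.
At y = 1.62 m: A³/T = 12.55 — over.
At y = 1.3 m: A³/T = 4.177 — matches.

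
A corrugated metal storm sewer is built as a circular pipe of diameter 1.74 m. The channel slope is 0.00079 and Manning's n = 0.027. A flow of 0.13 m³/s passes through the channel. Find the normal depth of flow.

y_n = 0.356 m

Manning's equation rearranged: A R^(2/3) = nQ / (1·√S) = 0.027 × 0.13 / (√0.00079) = 0.1249.
Trying y = 0.248 m: A R^(2/3) = 0.05971 — low.
Trying y = 0.411 m: A R^(2/3) = 0.167 — high.
Trying y = 0.356 m: A R^(2/3) = 0.1252 — ≈ 0.1249.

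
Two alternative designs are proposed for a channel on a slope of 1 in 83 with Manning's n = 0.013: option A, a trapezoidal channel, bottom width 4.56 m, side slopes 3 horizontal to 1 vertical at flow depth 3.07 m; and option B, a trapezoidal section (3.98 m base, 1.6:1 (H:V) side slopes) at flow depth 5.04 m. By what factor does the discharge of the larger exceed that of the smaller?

1.88

Channel A: With bottom width b = 4.56 m and side slope z = 3: A = (b + zy)y = (4.56 + 3×3.07)×3.07 = 42.27 m²; P = b + 2y√(1+z²) = 4.56 + 2×3.07×3.162 = 23.98 m. Hydraulic radius R = A/P = 42.27/23.98 = 1.763 m. Q_A = (1/0.013)·42.27·1.763^(2/3)·√0.01205 = 520.9 m³/s.
Channel B: With bottom width b = 3.98 m and side slope z = 1.6: A = (b + zy)y = (3.98 + 1.6×5.04)×5.04 = 60.7 m²; P = b + 2y√(1+z²) = 3.98 + 2×5.04×1.887 = 23 m. Hydraulic radius R = A/P = 60.7/23 = 2.639 m. Q_B = (1/0.013)·60.7·2.639^(2/3)·√0.01205 = 978.8 m³/s.
The larger discharge is 978.8 m³/s and the smaller is 520.9 m³/s; the ratio is 1.88.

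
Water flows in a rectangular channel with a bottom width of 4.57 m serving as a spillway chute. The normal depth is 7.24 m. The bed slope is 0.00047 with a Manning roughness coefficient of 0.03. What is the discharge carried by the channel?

Q = 34.5 m³/s

Flow area A = b·y = 4.57 × 7.24 = 33.09 m². Wetted perimeter P = b + 2y = 4.57 + 2×7.24 = 19.05 m.
Hydraulic radius R = A/P = 33.09/19.05 = 1.737 m.
Manning's equation: Q = (1/n) A R^(2/3) S^(1/2) = (1/0.03) × 33.09 × 1.737^(2/3) × 0.00047^(1/2) = 34.5 m³/s.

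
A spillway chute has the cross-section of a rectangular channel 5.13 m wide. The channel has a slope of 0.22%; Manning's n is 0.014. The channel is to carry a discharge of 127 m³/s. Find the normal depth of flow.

Manning's equation rearranged: A R^(2/3) = nQ / (1·√S) = 0.014 × 127 / (√0.0022) = 37.91.
At y = 4.46 m: A R^(2/3) = 31.67 — too small.
At y = 5.16 m: A R^(2/3) = 37.9 — ≈ 37.91.

y_n = 5.16 m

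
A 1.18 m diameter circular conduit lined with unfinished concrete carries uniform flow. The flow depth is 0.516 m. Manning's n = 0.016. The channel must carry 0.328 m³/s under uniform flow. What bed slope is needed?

S = 0.000748

For a circular section of diameter D = 1.18 m at depth y = 0.516 m, the central angle is θ = 2 arccos(1 − 2y/D) = 2.89 rad. Then A = (D²/8)(θ − sin θ) = 0.4597 m² and P = Dθ/2 = 1.705 m.
Hydraulic radius R = A/P = 0.4597/1.705 = 0.2696 m.
From Manning's equation, S = [nQ / (1 A R^(2/3))]² = [0.016 × 0.328 / (1 × 0.4597 × 0.2696^(2/3))]² = 0.000748.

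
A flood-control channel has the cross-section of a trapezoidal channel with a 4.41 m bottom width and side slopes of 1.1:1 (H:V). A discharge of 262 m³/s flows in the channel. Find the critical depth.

y_c = 4.85 m

At critical depth, Q² T / (g A³) = 1, i.e. A³/T = Q²/g = 262²/9.81 = 6997.
Try y = 3.38 m: A³/T = 1750 — short.
Try y = 4.85 m: A³/T = 7001 — matches.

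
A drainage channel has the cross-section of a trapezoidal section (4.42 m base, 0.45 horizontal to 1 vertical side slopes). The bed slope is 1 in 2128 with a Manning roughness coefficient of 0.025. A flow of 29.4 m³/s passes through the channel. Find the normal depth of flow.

y_n = 3.74 m

Manning's equation rearranged: A R^(2/3) = nQ / (1·√S) = 0.025 × 29.4 / (√0.0004699) = 33.91.
At y = 4.13 m: A R^(2/3) = 40.11 — high.
At y = 2.76 m: A R^(2/3) = 20.41 — low.
At y = 3.74 m: A R^(2/3) = 33.88 — ≈ 33.91.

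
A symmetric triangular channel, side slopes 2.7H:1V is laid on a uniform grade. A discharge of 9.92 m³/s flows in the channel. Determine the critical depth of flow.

y_c = 1.22 m

At critical depth, Q² T / (g A³) = 1, i.e. A³/T = Q²/g = 9.92²/9.81 = 10.03.
Trying y = 1.51 m: A³/T = 28.61 — over.
Trying y = 0.981 m: A³/T = 3.312 — short.
Trying y = 1.22 m: A³/T = 9.851 — ≈ 10.03.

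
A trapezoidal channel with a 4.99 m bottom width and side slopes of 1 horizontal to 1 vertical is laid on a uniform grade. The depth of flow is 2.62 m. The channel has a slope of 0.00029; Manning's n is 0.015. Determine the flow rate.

With bottom width b = 4.99 m and side slope z = 1: A = (b + zy)y = (4.99 + 1×2.62)×2.62 = 19.94 m²; P = b + 2y√(1+z²) = 4.99 + 2×2.62×1.414 = 12.4 m.
Hydraulic radius R = A/P = 19.94/12.4 = 1.608 m.
Manning's equation: Q = (1/n) A R^(2/3) S^(1/2) = (1/0.015) × 19.94 × 1.608^(2/3) × 0.00029^(1/2) = 31.1 m³/s.

Q = 31.1 m³/s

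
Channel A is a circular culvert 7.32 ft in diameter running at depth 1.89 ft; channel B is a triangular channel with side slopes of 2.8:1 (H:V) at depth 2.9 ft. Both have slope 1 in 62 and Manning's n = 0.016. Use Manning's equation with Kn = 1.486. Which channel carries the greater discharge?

channel B

Channel A: For a circular section of diameter D = 7.32 ft at depth y = 1.89 ft, the central angle is θ = 2 arccos(1 − 2y/D) = 2.132 rad. Then A = (D²/8)(θ − sin θ) = 8.61 ft² and P = Dθ/2 = 7.803 ft. Hydraulic radius R = A/P = 8.61/7.803 = 1.103 ft. Q_A = (1.486/0.016)·8.61·1.103^(2/3)·√0.01613 = 108.4 ft³/s.
Channel B: For a triangular section with side slope z = 2.8: A = zy² = 2.8×2.9² = 23.55 ft²; P = 2y√(1+z²) = 2×2.9×2.973 = 17.24 ft. Hydraulic radius R = A/P = 23.55/17.24 = 1.366 ft. Q_B = (1.486/0.016)·23.55·1.366^(2/3)·√0.01613 = 341.9 ft³/s.
Q_A = 108.4 ft³/s vs Q_B = 341.9 ft³/s, so channel B carries more.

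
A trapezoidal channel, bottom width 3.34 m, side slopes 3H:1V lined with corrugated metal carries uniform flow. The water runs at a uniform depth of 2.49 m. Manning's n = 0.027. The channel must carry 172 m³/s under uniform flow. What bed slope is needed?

S = 0.0188

With bottom width b = 3.34 m and side slope z = 3: A = (b + zy)y = (3.34 + 3×2.49)×2.49 = 26.92 m²; P = b + 2y√(1+z²) = 3.34 + 2×2.49×3.162 = 19.09 m.
Hydraulic radius R = A/P = 26.92/19.09 = 1.41 m.
From Manning's equation, S = [nQ / (1 A R^(2/3))]² = [0.027 × 172 / (1 × 26.92 × 1.41^(2/3))]² = 0.0188.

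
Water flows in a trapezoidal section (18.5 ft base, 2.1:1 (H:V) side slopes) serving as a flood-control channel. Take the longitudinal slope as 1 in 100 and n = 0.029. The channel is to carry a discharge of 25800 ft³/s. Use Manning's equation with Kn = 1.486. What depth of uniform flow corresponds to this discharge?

Manning's equation rearranged: A R^(2/3) = nQ / (1.486·√S) = 0.029 × 25800 / (1.486 × √0.01) = 5035.
Try y = 20.7 ft: A R^(2/3) = 6412 — too large.
Try y = 18.6 ft: A R^(2/3) = 5033 — ≈ 5035.

y_n = 18.6 ft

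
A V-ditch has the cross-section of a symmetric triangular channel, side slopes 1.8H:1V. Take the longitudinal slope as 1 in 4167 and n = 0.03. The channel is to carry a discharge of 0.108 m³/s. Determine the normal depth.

Manning's equation rearranged: A R^(2/3) = nQ / (1·√S) = 0.03 × 0.108 / (√0.00024) = 0.2091.
At y = 0.694 m: A R^(2/3) = 0.3914 — too large.
At y = 0.374 m: A R^(2/3) = 0.07527 — too small.
At y = 0.549 m: A R^(2/3) = 0.2095 — ≈ 0.2091.

y_n = 0.549 m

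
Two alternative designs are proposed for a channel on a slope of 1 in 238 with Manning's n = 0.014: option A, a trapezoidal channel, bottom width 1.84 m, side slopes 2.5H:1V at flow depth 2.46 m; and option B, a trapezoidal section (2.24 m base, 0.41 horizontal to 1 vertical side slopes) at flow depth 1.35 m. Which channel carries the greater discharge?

Channel A: With bottom width b = 1.84 m and side slope z = 2.5: A = (b + zy)y = (1.84 + 2.5×2.46)×2.46 = 19.66 m²; P = b + 2y√(1+z²) = 1.84 + 2×2.46×2.693 = 15.09 m. Hydraulic radius R = A/P = 19.66/15.09 = 1.303 m. Q_A = (1/0.014)·19.66·1.303^(2/3)·√0.004202 = 108.6 m³/s.
Channel B: With bottom width b = 2.24 m and side slope z = 0.41: A = (b + zy)y = (2.24 + 0.41×1.35)×1.35 = 3.771 m²; P = b + 2y√(1+z²) = 2.24 + 2×1.35×1.081 = 5.158 m. Hydraulic radius R = A/P = 3.771/5.158 = 0.7311 m. Q_B = (1/0.014)·3.771·0.7311^(2/3)·√0.004202 = 14.17 m³/s.
Q_A = 108.6 m³/s vs Q_B = 14.17 m³/s, so channel A carries more.

channel A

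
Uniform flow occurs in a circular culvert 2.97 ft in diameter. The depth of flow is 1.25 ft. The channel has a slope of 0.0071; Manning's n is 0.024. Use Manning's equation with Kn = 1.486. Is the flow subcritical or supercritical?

subcritical

For a circular section of diameter D = 2.97 ft at depth y = 1.25 ft, the central angle is θ = 2 arccos(1 − 2y/D) = 2.824 rad. Then A = (D²/8)(θ − sin θ) = 2.769 ft² and P = Dθ/2 = 4.193 ft.
Hydraulic radius R = A/P = 2.769/4.193 = 0.6603 ft.
V = (1.486/n) R^(2/3) √S = (1.486/0.024) × 0.6603^(2/3) × √0.0071 = 3.956 ft/s. Hydraulic depth D_h = A/T = 2.769/2.933 = 0.9442 ft.
Froude number Fr = V/√(g·D_h) = 3.956/√(32.2×0.9442) = 0.717, which is less than 1, so the flow is subcritical.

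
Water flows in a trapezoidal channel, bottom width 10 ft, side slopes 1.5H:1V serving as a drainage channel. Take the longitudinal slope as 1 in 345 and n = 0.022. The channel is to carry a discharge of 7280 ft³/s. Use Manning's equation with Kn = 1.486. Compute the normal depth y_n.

y_n = 15.4 ft

Manning's equation rearranged: A R^(2/3) = nQ / (1.486·√S) = 0.022 × 7280 / (1.486 × √0.002899) = 2002.
Try y = 16.7 ft: A R^(2/3) = 2407 — high.
Try y = 11.9 ft: A R^(2/3) = 1126 — low.
Try y = 15.4 ft: A R^(2/3) = 2001 — ≈ 2002.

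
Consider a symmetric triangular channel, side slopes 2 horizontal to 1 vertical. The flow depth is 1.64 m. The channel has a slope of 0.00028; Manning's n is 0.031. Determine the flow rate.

Q = 2.36 m³/s

For a triangular section with side slope z = 2: A = zy² = 2×1.64² = 5.379 m²; P = 2y√(1+z²) = 2×1.64×2.236 = 7.334 m.
Hydraulic radius R = A/P = 5.379/7.334 = 0.7334 m.
Manning's equation: Q = (1/n) A R^(2/3) S^(1/2) = (1/0.031) × 5.379 × 0.7334^(2/3) × 0.00028^(1/2) = 2.36 m³/s.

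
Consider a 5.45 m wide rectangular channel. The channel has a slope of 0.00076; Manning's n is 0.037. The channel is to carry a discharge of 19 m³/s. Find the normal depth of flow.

y_n = 3.52 m

Manning's equation rearranged: A R^(2/3) = nQ / (1·√S) = 0.037 × 19 / (√0.00076) = 25.5.
At y = 2.75 m: A R^(2/3) = 18.48 — short.
At y = 3.94 m: A R^(2/3) = 29.51 — over.
At y = 3.52 m: A R^(2/3) = 25.54 — ≈ 25.5.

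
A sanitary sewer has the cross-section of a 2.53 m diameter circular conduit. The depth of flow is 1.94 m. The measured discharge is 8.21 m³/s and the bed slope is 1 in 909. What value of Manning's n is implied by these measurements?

For a circular section of diameter D = 2.53 m at depth y = 1.94 m, the central angle is θ = 2 arccos(1 − 2y/D) = 4.267 rad. Then A = (D²/8)(θ − sin θ) = 4.136 m² and P = Dθ/2 = 5.398 m.
Hydraulic radius R = A/P = 4.136/5.398 = 0.7663 m.
Rearranging Manning's equation: n = (1/Q) A R^(2/3) S^(1/2) = (1/8.21) × 4.136 × 0.7663^(2/3) × √0.0011 = 0.014.

n = 0.014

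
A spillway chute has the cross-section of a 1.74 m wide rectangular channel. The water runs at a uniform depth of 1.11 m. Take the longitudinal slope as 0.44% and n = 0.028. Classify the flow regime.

subcritical

Flow area A = b·y = 1.74 × 1.11 = 1.931 m². Wetted perimeter P = b + 2y = 1.74 + 2×1.11 = 3.96 m.
Hydraulic radius R = A/P = 1.931/3.96 = 0.4877 m.
V = (1/n) R^(2/3) √S = (1/0.028) × 0.4877^(2/3) × √0.0044 = 1.468 m/s. Hydraulic depth D_h = A/T = 1.931/1.74 = 1.11 m.
Froude number Fr = V/√(g·D_h) = 1.468/√(9.81×1.11) = 0.445, which is less than 1, so the flow is subcritical.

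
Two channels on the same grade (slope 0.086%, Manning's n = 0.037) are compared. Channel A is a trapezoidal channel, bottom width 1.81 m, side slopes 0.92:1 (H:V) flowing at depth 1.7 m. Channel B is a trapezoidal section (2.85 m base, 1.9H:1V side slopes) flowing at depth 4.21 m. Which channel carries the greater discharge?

channel B

Channel A: With bottom width b = 1.81 m and side slope z = 0.92: A = (b + zy)y = (1.81 + 0.92×1.7)×1.7 = 5.736 m²; P = b + 2y√(1+z²) = 1.81 + 2×1.7×1.359 = 6.43 m. Hydraulic radius R = A/P = 5.736/6.43 = 0.892 m. Q_A = (1/0.037)·5.736·0.892^(2/3)·√0.00086 = 4.213 m³/s.
Channel B: With bottom width b = 2.85 m and side slope z = 1.9: A = (b + zy)y = (2.85 + 1.9×4.21)×4.21 = 45.67 m²; P = b + 2y√(1+z²) = 2.85 + 2×4.21×2.147 = 20.93 m. Hydraulic radius R = A/P = 45.67/20.93 = 2.182 m. Q_B = (1/0.037)·45.67·2.182^(2/3)·√0.00086 = 60.91 m³/s.
Q_A = 4.213 m³/s vs Q_B = 60.91 m³/s, so channel B carries more.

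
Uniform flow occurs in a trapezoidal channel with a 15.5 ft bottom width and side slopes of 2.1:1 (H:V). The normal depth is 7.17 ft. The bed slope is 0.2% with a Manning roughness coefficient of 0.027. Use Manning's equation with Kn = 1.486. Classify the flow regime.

With bottom width b = 15.5 ft and side slope z = 2.1: A = (b + zy)y = (15.5 + 2.1×7.17)×7.17 = 219.1 ft²; P = b + 2y√(1+z²) = 15.5 + 2×7.17×2.326 = 48.85 ft.
Hydraulic radius R = A/P = 219.1/48.85 = 4.485 ft.
V = (1.486/n) R^(2/3) √S = (1.486/0.027) × 4.485^(2/3) × √0.002 = 6.694 ft/s. Hydraulic depth D_h = A/T = 219.1/45.61 = 4.803 ft.
Froude number Fr = V/√(g·D_h) = 6.694/√(32.2×4.803) = 0.538, which is less than 1, so the flow is subcritical.

subcritical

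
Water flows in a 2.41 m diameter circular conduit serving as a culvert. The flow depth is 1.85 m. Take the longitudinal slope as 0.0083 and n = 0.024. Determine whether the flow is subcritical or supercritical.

For a circular section of diameter D = 2.41 m at depth y = 1.85 m, the central angle is θ = 2 arccos(1 − 2y/D) = 4.271 rad. Then A = (D²/8)(θ − sin θ) = 3.757 m² and P = Dθ/2 = 5.147 m.
Hydraulic radius R = A/P = 3.757/5.147 = 0.7301 m.
V = (1/n) R^(2/3) √S = (1/0.024) × 0.7301^(2/3) × √0.0083 = 3.078 m/s. Hydraulic depth D_h = A/T = 3.757/2.036 = 1.846 m.
Froude number Fr = V/√(g·D_h) = 3.078/√(9.81×1.846) = 0.723, which is less than 1, so the flow is subcritical.

subcritical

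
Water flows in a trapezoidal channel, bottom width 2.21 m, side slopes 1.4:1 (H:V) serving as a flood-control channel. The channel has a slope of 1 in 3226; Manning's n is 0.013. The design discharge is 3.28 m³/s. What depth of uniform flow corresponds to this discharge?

y_n = 0.949 m

Manning's equation rearranged: A R^(2/3) = nQ / (1·√S) = 0.013 × 3.28 / (√0.00031) = 2.422.
Try y = 1.2 m: A R^(2/3) = 3.807 — high.
Try y = 0.683 m: A R^(2/3) = 1.315 — low.
Try y = 0.949 m: A R^(2/3) = 2.424 — ≈ 2.422.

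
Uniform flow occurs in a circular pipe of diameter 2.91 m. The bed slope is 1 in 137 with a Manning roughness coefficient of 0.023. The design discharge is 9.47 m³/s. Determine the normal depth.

Manning's equation rearranged: A R^(2/3) = nQ / (1·√S) = 0.023 × 9.47 / (√0.007299) = 2.549.
At y = 1.03 m: A R^(2/3) = 1.445 — short.
At y = 1.41 m: A R^(2/3) = 2.549 — matches.

y_n = 1.41 m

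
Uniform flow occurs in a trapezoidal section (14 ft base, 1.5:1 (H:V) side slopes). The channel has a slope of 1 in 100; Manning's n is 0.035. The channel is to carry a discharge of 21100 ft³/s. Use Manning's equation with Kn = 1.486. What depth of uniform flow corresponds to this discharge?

y_n = 21.7 ft

Manning's equation rearranged: A R^(2/3) = nQ / (1.486·√S) = 0.035 × 21100 / (1.486 × √0.01) = 4970.
Trying y = 19.3 ft: A R^(2/3) = 3826 — low.
Trying y = 24.6 ft: A R^(2/3) = 6633 — high.
Trying y = 21.7 ft: A R^(2/3) = 4981 — close enough.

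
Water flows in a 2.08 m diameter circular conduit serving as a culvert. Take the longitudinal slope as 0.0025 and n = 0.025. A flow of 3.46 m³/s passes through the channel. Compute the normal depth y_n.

y_n = 1.39 m

Manning's equation rearranged: A R^(2/3) = nQ / (1·√S) = 0.025 × 3.46 / (√0.0025) = 1.73.
At y = 1.63 m: A R^(2/3) = 2.103 — over.
At y = 1.07 m: A R^(2/3) = 1.153 — short.
At y = 1.39 m: A R^(2/3) = 1.728 — close enough.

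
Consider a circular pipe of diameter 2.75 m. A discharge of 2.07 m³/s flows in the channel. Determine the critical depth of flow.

At critical depth, Q² T / (g A³) = 1, i.e. A³/T = Q²/g = 2.07²/9.81 = 0.4368.
Try y = 0.675 m: A³/T = 0.6121 — too large.
Try y = 0.619 m: A³/T = 0.4365 — matches.

y_c = 0.619 m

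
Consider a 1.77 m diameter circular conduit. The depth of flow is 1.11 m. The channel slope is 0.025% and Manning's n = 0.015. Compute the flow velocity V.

V = 0.666 m/s

For a circular section of diameter D = 1.77 m at depth y = 1.11 m, the central angle is θ = 2 arccos(1 − 2y/D) = 3.656 rad. Then A = (D²/8)(θ − sin θ) = 1.624 m² and P = Dθ/2 = 3.235 m.
Hydraulic radius R = A/P = 1.624/3.235 = 0.502 m.
From Manning's equation, V = (1/n) R^(2/3) S^(1/2) = (1/0.015) × 0.502^(2/3) × 0.00025^(1/2) = 0.666 m/s.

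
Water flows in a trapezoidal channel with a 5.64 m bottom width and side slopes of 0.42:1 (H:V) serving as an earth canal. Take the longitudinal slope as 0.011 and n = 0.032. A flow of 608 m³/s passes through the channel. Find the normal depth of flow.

y_n = 8.87 m

Manning's equation rearranged: A R^(2/3) = nQ / (1·√S) = 0.032 × 608 / (√0.011) = 185.5.
Try y = 6.73 m: A R^(2/3) = 113.6 — too small.
Try y = 10.3 m: A R^(2/3) = 244.2 — too large.
Try y = 8.87 m: A R^(2/3) = 185.6 — ≈ 185.5.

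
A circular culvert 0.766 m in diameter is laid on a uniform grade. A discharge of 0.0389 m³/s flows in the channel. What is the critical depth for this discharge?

y_c = 0.116 m

At critical depth, Q² T / (g A³) = 1, i.e. A³/T = Q²/g = 0.0389²/9.81 = 0.0001543.
At y = 0.133 m: A³/T = 0.0002647 — too large.
At y = 0.116 m: A³/T = 0.0001546 — ≈ 0.0001543.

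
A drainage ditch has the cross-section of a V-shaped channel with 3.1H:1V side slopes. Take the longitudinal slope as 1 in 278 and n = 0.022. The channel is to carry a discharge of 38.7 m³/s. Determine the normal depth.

Manning's equation rearranged: A R^(2/3) = nQ / (1·√S) = 0.022 × 38.7 / (√0.003597) = 14.2.
At y = 2.69 m: A R^(2/3) = 26.45 — too large.
At y = 2.13 m: A R^(2/3) = 14.19 — matches.

y_n = 2.13 m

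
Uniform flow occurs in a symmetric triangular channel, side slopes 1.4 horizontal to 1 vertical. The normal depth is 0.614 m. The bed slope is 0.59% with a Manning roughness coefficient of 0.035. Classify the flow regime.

For a triangular section with side slope z = 1.4: A = zy² = 1.4×0.614² = 0.5278 m²; P = 2y√(1+z²) = 2×0.614×1.72 = 2.113 m.
Hydraulic radius R = A/P = 0.5278/2.113 = 0.2498 m.
V = (1/n) R^(2/3) √S = (1/0.035) × 0.2498^(2/3) × √0.0059 = 0.8705 m/s. Hydraulic depth D_h = A/T = 0.5278/1.719 = 0.307 m.
Froude number Fr = V/√(g·D_h) = 0.8705/√(9.81×0.307) = 0.502, which is less than 1, so the flow is subcritical.

subcritical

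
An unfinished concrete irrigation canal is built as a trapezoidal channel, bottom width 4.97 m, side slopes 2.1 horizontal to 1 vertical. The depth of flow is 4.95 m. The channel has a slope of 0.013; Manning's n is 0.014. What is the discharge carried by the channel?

Q = 1210 m³/s

With bottom width b = 4.97 m and side slope z = 2.1: A = (b + zy)y = (4.97 + 2.1×4.95)×4.95 = 76.06 m²; P = b + 2y√(1+z²) = 4.97 + 2×4.95×2.326 = 28 m.
Hydraulic radius R = A/P = 76.06/28 = 2.717 m.
Manning's equation: Q = (1/n) A R^(2/3) S^(1/2) = (1/0.014) × 76.06 × 2.717^(2/3) × 0.013^(1/2) = 1210 m³/s.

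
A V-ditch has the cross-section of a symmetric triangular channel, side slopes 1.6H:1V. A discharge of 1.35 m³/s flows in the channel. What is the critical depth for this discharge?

At critical depth, Q² T / (g A³) = 1, i.e. A³/T = Q²/g = 1.35²/9.81 = 0.1858.
Trying y = 0.611 m: A³/T = 0.109 — too small.
Trying y = 0.811 m: A³/T = 0.4491 — too large.
Trying y = 0.68 m: A³/T = 0.1861 — matches.

y_c = 0.68 m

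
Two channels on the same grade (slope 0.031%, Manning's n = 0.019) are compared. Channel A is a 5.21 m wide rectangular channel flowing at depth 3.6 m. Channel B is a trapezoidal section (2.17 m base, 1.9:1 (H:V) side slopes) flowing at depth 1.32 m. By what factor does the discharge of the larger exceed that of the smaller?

4.69

Channel A: Flow area A = b·y = 5.21 × 3.6 = 18.76 m². Wetted perimeter P = b + 2y = 5.21 + 2×3.6 = 12.41 m. Hydraulic radius R = A/P = 18.76/12.41 = 1.511 m. Q_A = (1/0.019)·18.76·1.511^(2/3)·√0.00031 = 22.89 m³/s.
Channel B: With bottom width b = 2.17 m and side slope z = 1.9: A = (b + zy)y = (2.17 + 1.9×1.32)×1.32 = 6.175 m²; P = b + 2y√(1+z²) = 2.17 + 2×1.32×2.147 = 7.838 m. Hydraulic radius R = A/P = 6.175/7.838 = 0.7878 m. Q_B = (1/0.019)·6.175·0.7878^(2/3)·√0.00031 = 4.881 m³/s.
The larger discharge is 22.89 m³/s and the smaller is 4.881 m³/s; the ratio is 4.69.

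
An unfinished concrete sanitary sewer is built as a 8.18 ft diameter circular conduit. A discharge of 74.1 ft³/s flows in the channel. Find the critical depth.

At critical depth, Q² T / (g A³) = 1, i.e. A³/T = Q²/g = 74.1²/32.2 = 170.5.
Trying y = 2.28 ft: A³/T = 233.8 — over.
Trying y = 1.65 ft: A³/T = 66.19 — short.
Trying y = 2.1 ft: A³/T = 169.8 — close enough.

y_c = 2.1 ft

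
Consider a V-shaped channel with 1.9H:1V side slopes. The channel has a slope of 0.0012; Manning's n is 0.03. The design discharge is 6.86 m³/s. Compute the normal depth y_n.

Manning's equation rearranged: A R^(2/3) = nQ / (1·√S) = 0.03 × 6.86 / (√0.0012) = 5.941.
Trying y = 1.42 m: A R^(2/3) = 2.81 — short.
Trying y = 2.34 m: A R^(2/3) = 10.65 — over.
Trying y = 1.88 m: A R^(2/3) = 5.94 — ≈ 5.941.

y_n = 1.88 m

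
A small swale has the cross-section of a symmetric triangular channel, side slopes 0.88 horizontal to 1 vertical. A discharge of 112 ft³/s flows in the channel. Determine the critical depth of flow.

At critical depth, Q² T / (g A³) = 1, i.e. A³/T = Q²/g = 112²/32.2 = 389.6.
Try y = 2.88 ft: A³/T = 76.72 — too small.
Try y = 5.06 ft: A³/T = 1284 — too large.
Try y = 3.99 ft: A³/T = 391.6 — ≈ 389.6.

y_c = 3.99 ft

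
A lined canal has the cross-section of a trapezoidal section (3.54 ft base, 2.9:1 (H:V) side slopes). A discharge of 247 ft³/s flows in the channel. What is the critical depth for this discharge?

At critical depth, Q² T / (g A³) = 1, i.e. A³/T = Q²/g = 247²/32.2 = 1895.
Try y = 2.1 ft: A³/T = 526.1 — too small.
Try y = 3.42 ft: A³/T = 4171 — too large.
Try y = 2.85 ft: A³/T = 1898 — matches.

y_c = 2.85 ft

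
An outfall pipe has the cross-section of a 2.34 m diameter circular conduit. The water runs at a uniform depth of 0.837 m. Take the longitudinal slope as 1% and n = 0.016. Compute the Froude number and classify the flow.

For a circular section of diameter D = 2.34 m at depth y = 0.837 m, the central angle is θ = 2 arccos(1 − 2y/D) = 2.564 rad. Then A = (D²/8)(θ − sin θ) = 1.382 m² and P = Dθ/2 = 3 m.
Hydraulic radius R = A/P = 1.382/3 = 0.4605 m.
V = (1/n) R^(2/3) √S = (1/0.016) × 0.4605^(2/3) × √0.01 = 3.727 m/s. Hydraulic depth D_h = A/T = 1.382/2.243 = 0.6159 m.
Froude number Fr = V/√(g·D_h) = 3.727/√(9.81×0.6159) = 1.52, which is greater than 1, so the flow is supercritical.

supercritical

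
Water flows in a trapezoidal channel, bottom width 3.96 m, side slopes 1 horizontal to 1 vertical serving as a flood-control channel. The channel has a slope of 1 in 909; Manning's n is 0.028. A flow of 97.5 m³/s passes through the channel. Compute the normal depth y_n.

Manning's equation rearranged: A R^(2/3) = nQ / (1·√S) = 0.028 × 97.5 / (√0.0011) = 82.31.
Try y = 3.78 m: A R^(2/3) = 46.39 — low.
Try y = 5.01 m: A R^(2/3) = 82.31 — close enough.

y_n = 5.01 m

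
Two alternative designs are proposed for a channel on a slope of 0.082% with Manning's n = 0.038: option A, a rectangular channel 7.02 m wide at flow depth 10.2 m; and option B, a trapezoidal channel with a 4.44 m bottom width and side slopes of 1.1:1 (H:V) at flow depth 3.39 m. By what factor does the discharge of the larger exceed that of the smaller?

Channel A: Flow area A = b·y = 7.02 × 10.2 = 71.6 m². Wetted perimeter P = b + 2y = 7.02 + 2×10.2 = 27.42 m. Hydraulic radius R = A/P = 71.6/27.42 = 2.611 m. Q_A = (1/0.038)·71.6·2.611^(2/3)·√0.00082 = 102.3 m³/s.
Channel B: With bottom width b = 4.44 m and side slope z = 1.1: A = (b + zy)y = (4.44 + 1.1×3.39)×3.39 = 27.69 m²; P = b + 2y√(1+z²) = 4.44 + 2×3.39×1.487 = 14.52 m. Hydraulic radius R = A/P = 27.69/14.52 = 1.907 m. Q_B = (1/0.038)·27.69·1.907^(2/3)·√0.00082 = 32.1 m³/s.
The larger discharge is 102.3 m³/s and the smaller is 32.1 m³/s; the ratio is 3.19.

3.19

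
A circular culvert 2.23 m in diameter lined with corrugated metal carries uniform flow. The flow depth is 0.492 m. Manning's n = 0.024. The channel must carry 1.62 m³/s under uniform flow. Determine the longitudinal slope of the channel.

S = 0.019

For a circular section of diameter D = 2.23 m at depth y = 0.492 m, the central angle is θ = 2 arccos(1 − 2y/D) = 1.956 rad. Then A = (D²/8)(θ − sin θ) = 0.6397 m² and P = Dθ/2 = 2.181 m.
Hydraulic radius R = A/P = 0.6397/2.181 = 0.2933 m.
From Manning's equation, S = [nQ / (1 A R^(2/3))]² = [0.024 × 1.62 / (1 × 0.6397 × 0.2933^(2/3))]² = 0.019.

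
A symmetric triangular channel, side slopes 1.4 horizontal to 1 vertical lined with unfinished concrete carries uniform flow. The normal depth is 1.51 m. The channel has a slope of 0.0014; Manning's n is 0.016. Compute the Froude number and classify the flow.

subcritical

For a triangular section with side slope z = 1.4: A = zy² = 1.4×1.51² = 3.192 m²; P = 2y√(1+z²) = 2×1.51×1.72 = 5.196 m.
Hydraulic radius R = A/P = 3.192/5.196 = 0.6144 m.
V = (1/n) R^(2/3) √S = (1/0.016) × 0.6144^(2/3) × √0.0014 = 1.69 m/s. Hydraulic depth D_h = A/T = 3.192/4.228 = 0.755 m.
Froude number Fr = V/√(g·D_h) = 1.69/√(9.81×0.755) = 0.621, which is less than 1, so the flow is subcritical.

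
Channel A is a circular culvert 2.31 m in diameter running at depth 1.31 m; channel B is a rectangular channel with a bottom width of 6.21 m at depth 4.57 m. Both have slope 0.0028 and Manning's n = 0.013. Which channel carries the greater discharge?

channel B

Channel A: For a circular section of diameter D = 2.31 m at depth y = 1.31 m, the central angle is θ = 2 arccos(1 − 2y/D) = 3.411 rad. Then A = (D²/8)(θ − sin θ) = 2.452 m² and P = Dθ/2 = 3.939 m. Hydraulic radius R = A/P = 2.452/3.939 = 0.6225 m. Q_A = (1/0.013)·2.452·0.6225^(2/3)·√0.0028 = 7.278 m³/s.
Channel B: Flow area A = b·y = 6.21 × 4.57 = 28.38 m². Wetted perimeter P = b + 2y = 6.21 + 2×4.57 = 15.35 m. Hydraulic radius R = A/P = 28.38/15.35 = 1.849 m. Q_B = (1/0.013)·28.38·1.849^(2/3)·√0.0028 = 174 m³/s.
Q_A = 7.278 m³/s vs Q_B = 174 m³/s, so channel B carries more.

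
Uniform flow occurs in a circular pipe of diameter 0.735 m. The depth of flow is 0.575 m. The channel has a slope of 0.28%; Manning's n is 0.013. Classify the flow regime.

subcritical

For a circular section of diameter D = 0.735 m at depth y = 0.575 m, the central angle is θ = 2 arccos(1 − 2y/D) = 4.342 rad. Then A = (D²/8)(θ − sin θ) = 0.3561 m² and P = Dθ/2 = 1.596 m.
Hydraulic radius R = A/P = 0.3561/1.596 = 0.2232 m.
V = (1/n) R^(2/3) √S = (1/0.013) × 0.2232^(2/3) × √0.0028 = 1.498 m/s. Hydraulic depth D_h = A/T = 0.3561/0.6066 = 0.587 m.
Froude number Fr = V/√(g·D_h) = 1.498/√(9.81×0.587) = 0.624, which is less than 1, so the flow is subcritical.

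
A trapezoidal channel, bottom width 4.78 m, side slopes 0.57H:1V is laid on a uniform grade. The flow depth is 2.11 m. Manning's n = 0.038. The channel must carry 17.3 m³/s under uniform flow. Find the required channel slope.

S = 0.00189

With bottom width b = 4.78 m and side slope z = 0.57: A = (b + zy)y = (4.78 + 0.57×2.11)×2.11 = 12.62 m²; P = b + 2y√(1+z²) = 4.78 + 2×2.11×1.151 = 9.637 m.
Hydraulic radius R = A/P = 12.62/9.637 = 1.31 m.
From Manning's equation, S = [nQ / (1 A R^(2/3))]² = [0.038 × 17.3 / (1 × 12.62 × 1.31^(2/3))]² = 0.00189.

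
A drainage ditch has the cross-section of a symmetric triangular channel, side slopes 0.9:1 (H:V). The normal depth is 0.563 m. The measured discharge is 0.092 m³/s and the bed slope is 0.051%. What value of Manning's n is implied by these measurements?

For a triangular section with side slope z = 0.9: A = zy² = 0.9×0.563² = 0.2853 m²; P = 2y√(1+z²) = 2×0.563×1.345 = 1.515 m.
Hydraulic radius R = A/P = 0.2853/1.515 = 0.1883 m.
Rearranging Manning's equation: n = (1/Q) A R^(2/3) S^(1/2) = (1/0.092) × 0.2853 × 0.1883^(2/3) × √0.00051 = 0.023.

n = 0.023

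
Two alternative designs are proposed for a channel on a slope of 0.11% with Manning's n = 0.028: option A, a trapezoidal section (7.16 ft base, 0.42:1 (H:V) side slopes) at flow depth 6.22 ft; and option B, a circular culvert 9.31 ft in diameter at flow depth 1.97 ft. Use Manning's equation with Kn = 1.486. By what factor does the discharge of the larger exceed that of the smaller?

10.6

Channel A: With bottom width b = 7.16 ft and side slope z = 0.42: A = (b + zy)y = (7.16 + 0.42×6.22)×6.22 = 60.78 ft²; P = b + 2y√(1+z²) = 7.16 + 2×6.22×1.085 = 20.65 ft. Hydraulic radius R = A/P = 60.78/20.65 = 2.943 ft. Q_A = (1.486/0.028)·60.78·2.943^(2/3)·√0.0011 = 219.7 ft³/s.
Channel B: For a circular section of diameter D = 9.31 ft at depth y = 1.97 ft, the central angle is θ = 2 arccos(1 − 2y/D) = 1.912 rad. Then A = (D²/8)(θ − sin θ) = 10.51 ft² and P = Dθ/2 = 8.9 ft. Hydraulic radius R = A/P = 10.51/8.9 = 1.18 ft. Q_B = (1.486/0.028)·10.51·1.18^(2/3)·√0.0011 = 20.65 ft³/s.
The larger discharge is 219.7 ft³/s and the smaller is 20.65 ft³/s; the ratio is 10.6.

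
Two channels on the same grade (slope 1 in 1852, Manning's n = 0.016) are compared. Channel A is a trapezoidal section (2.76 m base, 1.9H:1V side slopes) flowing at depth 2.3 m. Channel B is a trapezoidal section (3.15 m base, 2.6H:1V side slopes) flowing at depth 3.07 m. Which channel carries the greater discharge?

channel B

Channel A: With bottom width b = 2.76 m and side slope z = 1.9: A = (b + zy)y = (2.76 + 1.9×2.3)×2.3 = 16.4 m²; P = b + 2y√(1+z²) = 2.76 + 2×2.3×2.147 = 12.64 m. Hydraulic radius R = A/P = 16.4/12.64 = 1.298 m. Q_A = (1/0.016)·16.4·1.298^(2/3)·√0.00054 = 28.34 m³/s.
Channel B: With bottom width b = 3.15 m and side slope z = 2.6: A = (b + zy)y = (3.15 + 2.6×3.07)×3.07 = 34.18 m²; P = b + 2y√(1+z²) = 3.15 + 2×3.07×2.786 = 20.25 m. Hydraulic radius R = A/P = 34.18/20.25 = 1.687 m. Q_B = (1/0.016)·34.18·1.687^(2/3)·√0.00054 = 70.35 m³/s.
Q_A = 28.34 m³/s vs Q_B = 70.35 m³/s, so channel B carries more.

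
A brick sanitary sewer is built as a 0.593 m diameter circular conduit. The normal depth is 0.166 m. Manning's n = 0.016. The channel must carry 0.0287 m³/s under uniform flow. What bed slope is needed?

S = 0.0012

For a circular section of diameter D = 0.593 m at depth y = 0.166 m, the central angle is θ = 2 arccos(1 − 2y/D) = 2.23 rad. Then A = (D²/8)(θ − sin θ) = 0.06328 m² and P = Dθ/2 = 0.6612 m.
Hydraulic radius R = A/P = 0.06328/0.6612 = 0.09571 m.
From Manning's equation, S = [nQ / (1 A R^(2/3))]² = [0.016 × 0.0287 / (1 × 0.06328 × 0.09571^(2/3))]² = 0.0012.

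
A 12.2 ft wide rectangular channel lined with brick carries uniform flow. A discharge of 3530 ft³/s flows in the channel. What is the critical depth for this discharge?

y_c = 13.8 ft

For a rectangular channel, critical depth y_c = (q²/g)^(1/3) where q = Q/b = 3530/12.2 = 289.3 ft²/s.
So y_c = (289.3²/32.2)^(1/3) = 13.8 ft.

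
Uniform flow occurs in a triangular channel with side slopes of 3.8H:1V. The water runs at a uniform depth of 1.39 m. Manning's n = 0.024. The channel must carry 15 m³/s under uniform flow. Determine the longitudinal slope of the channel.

S = 0.00408

For a triangular section with side slope z = 3.8: A = zy² = 3.8×1.39² = 7.342 m²; P = 2y√(1+z²) = 2×1.39×3.929 = 10.92 m.
Hydraulic radius R = A/P = 7.342/10.92 = 0.6721 m.
From Manning's equation, S = [nQ / (1 A R^(2/3))]² = [0.024 × 15 / (1 × 7.342 × 0.6721^(2/3))]² = 0.00408.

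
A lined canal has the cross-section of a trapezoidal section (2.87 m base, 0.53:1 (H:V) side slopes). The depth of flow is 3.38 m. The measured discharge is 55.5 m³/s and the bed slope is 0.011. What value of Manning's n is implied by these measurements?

With bottom width b = 2.87 m and side slope z = 0.53: A = (b + zy)y = (2.87 + 0.53×3.38)×3.38 = 15.76 m²; P = b + 2y√(1+z²) = 2.87 + 2×3.38×1.132 = 10.52 m.
Hydraulic radius R = A/P = 15.76/10.52 = 1.498 m.
Rearranging Manning's equation: n = (1/Q) A R^(2/3) S^(1/2) = (1/55.5) × 15.76 × 1.498^(2/3) × √0.011 = 0.039.

n = 0.039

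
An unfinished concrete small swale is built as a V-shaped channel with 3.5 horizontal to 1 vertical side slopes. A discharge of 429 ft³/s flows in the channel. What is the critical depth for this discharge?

At critical depth, Q² T / (g A³) = 1, i.e. A³/T = Q²/g = 429²/32.2 = 5716.
At y = 4.93 ft: A³/T = 17840 — over.
At y = 3.02 ft: A³/T = 1539 — short.
At y = 3.93 ft: A³/T = 5742 — matches.

y_c = 3.93 ft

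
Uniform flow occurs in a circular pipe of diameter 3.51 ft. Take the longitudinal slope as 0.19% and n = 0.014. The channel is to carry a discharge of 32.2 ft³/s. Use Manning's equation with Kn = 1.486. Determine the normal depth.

y_n = 2.34 ft

Manning's equation rearranged: A R^(2/3) = nQ / (1.486·√S) = 0.014 × 32.2 / (1.486 × √0.0019) = 6.96.
Try y = 2.97 ft: A R^(2/3) = 9.108 — high.
Try y = 1.81 ft: A R^(2/3) = 4.671 — low.
Try y = 2.34 ft: A R^(2/3) = 6.952 — ≈ 6.96.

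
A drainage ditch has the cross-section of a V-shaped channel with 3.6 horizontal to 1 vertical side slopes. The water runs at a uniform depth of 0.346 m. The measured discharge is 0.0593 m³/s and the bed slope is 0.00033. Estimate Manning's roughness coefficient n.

n = 0.04

For a triangular section with side slope z = 3.6: A = zy² = 3.6×0.346² = 0.431 m²; P = 2y√(1+z²) = 2×0.346×3.736 = 2.586 m.
Hydraulic radius R = A/P = 0.431/2.586 = 0.1667 m.
Rearranging Manning's equation: n = (1/Q) A R^(2/3) S^(1/2) = (1/0.0593) × 0.431 × 0.1667^(2/3) × √0.00033 = 0.04.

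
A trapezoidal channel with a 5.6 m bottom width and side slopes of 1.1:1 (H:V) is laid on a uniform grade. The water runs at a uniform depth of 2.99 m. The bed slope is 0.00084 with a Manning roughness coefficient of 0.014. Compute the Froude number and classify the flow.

subcritical

With bottom width b = 5.6 m and side slope z = 1.1: A = (b + zy)y = (5.6 + 1.1×2.99)×2.99 = 26.58 m²; P = b + 2y√(1+z²) = 5.6 + 2×2.99×1.487 = 14.49 m.
Hydraulic radius R = A/P = 26.58/14.49 = 1.834 m.
V = (1/n) R^(2/3) √S = (1/0.014) × 1.834^(2/3) × √0.00084 = 3.102 m/s. Hydraulic depth D_h = A/T = 26.58/12.18 = 2.182 m.
Froude number Fr = V/√(g·D_h) = 3.102/√(9.81×2.182) = 0.67, which is less than 1, so the flow is subcritical.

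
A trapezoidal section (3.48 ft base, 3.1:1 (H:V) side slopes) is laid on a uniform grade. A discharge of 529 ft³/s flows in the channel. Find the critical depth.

y_c = 3.96 ft

At critical depth, Q² T / (g A³) = 1, i.e. A³/T = Q²/g = 529²/32.2 = 8691.
At y = 3.4 ft: A³/T = 4410 — low.
At y = 3.96 ft: A³/T = 8665 — matches.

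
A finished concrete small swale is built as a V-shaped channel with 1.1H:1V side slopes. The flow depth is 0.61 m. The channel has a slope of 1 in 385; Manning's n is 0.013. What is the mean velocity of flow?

V = 1.45 m/s

For a triangular section with side slope z = 1.1: A = zy² = 1.1×0.61² = 0.4093 m²; P = 2y√(1+z²) = 2×0.61×1.487 = 1.814 m.
Hydraulic radius R = A/P = 0.4093/1.814 = 0.2257 m.
From Manning's equation, V = (1/n) R^(2/3) S^(1/2) = (1/0.013) × 0.2257^(2/3) × 0.002597^(1/2) = 1.45 m/s.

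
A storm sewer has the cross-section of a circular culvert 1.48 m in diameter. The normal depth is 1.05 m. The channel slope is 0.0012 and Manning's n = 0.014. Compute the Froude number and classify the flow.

For a circular section of diameter D = 1.48 m at depth y = 1.05 m, the central angle is θ = 2 arccos(1 − 2y/D) = 4.006 rad. Then A = (D²/8)(θ − sin θ) = 1.305 m² and P = Dθ/2 = 2.965 m.
Hydraulic radius R = A/P = 1.305/2.965 = 0.4403 m.
V = (1/n) R^(2/3) √S = (1/0.014) × 0.4403^(2/3) × √0.0012 = 1.432 m/s. Hydraulic depth D_h = A/T = 1.305/1.344 = 0.9712 m.
Froude number Fr = V/√(g·D_h) = 1.432/√(9.81×0.9712) = 0.464, which is less than 1, so the flow is subcritical.

subcritical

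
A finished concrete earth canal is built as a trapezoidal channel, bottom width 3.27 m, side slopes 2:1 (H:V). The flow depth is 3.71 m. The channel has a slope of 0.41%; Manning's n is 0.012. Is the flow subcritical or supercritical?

With bottom width b = 3.27 m and side slope z = 2: A = (b + zy)y = (3.27 + 2×3.71)×3.71 = 39.66 m²; P = b + 2y√(1+z²) = 3.27 + 2×3.71×2.236 = 19.86 m.
Hydraulic radius R = A/P = 39.66/19.86 = 1.997 m.
V = (1/n) R^(2/3) √S = (1/0.012) × 1.997^(2/3) × √0.0041 = 8.461 m/s. Hydraulic depth D_h = A/T = 39.66/18.11 = 2.19 m.
Froude number Fr = V/√(g·D_h) = 8.461/√(9.81×2.19) = 1.83, which is greater than 1, so the flow is supercritical.

supercritical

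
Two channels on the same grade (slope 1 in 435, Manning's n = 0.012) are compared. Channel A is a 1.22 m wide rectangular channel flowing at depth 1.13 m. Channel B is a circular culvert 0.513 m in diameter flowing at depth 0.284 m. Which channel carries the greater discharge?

Channel A: Flow area A = b·y = 1.22 × 1.13 = 1.379 m². Wetted perimeter P = b + 2y = 1.22 + 2×1.13 = 3.48 m. Hydraulic radius R = A/P = 1.379/3.48 = 0.3961 m. Q_A = (1/0.012)·1.379·0.3961^(2/3)·√0.002299 = 2.971 m³/s.
Channel B: For a circular section of diameter D = 0.513 m at depth y = 0.284 m, the central angle is θ = 2 arccos(1 − 2y/D) = 3.356 rad. Then A = (D²/8)(θ − sin θ) = 0.1174 m² and P = Dθ/2 = 0.8609 m. Hydraulic radius R = A/P = 0.1174/0.8609 = 0.1364 m. Q_B = (1/0.012)·0.1174·0.1364^(2/3)·√0.002299 = 0.1243 m³/s.
Q_A = 2.971 m³/s vs Q_B = 0.1243 m³/s, so channel A carries more.

channel A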